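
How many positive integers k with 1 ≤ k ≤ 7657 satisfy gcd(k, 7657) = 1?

6480

Factor 7657: 7657 = 13 · 19 · 31.
φ(13) = 13 − 1 = 12.
φ(19) = 19 − 1 = 18.
φ(31) = 31 − 1 = 30.
Multiply: 12 · 18 · 30 = 6480.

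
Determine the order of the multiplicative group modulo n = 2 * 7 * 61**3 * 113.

φ(2) = 2 − 1 = 1.
φ(7) = 7 − 1 = 6.
φ(61^3) = 61^3 − 61^2 = 226981 − 3721 = 223260.
φ(113) = 113 − 1 = 112.
Since φ is multiplicative, φ(359083942) = 1 · 6 · 223260 · 112 = 150030720.

150030720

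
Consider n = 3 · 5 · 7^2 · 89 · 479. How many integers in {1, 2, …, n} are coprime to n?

14133504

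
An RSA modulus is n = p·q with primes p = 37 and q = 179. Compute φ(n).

φ(pq) = (p−1)(q−1) = 36 · 178 = 6408.

6408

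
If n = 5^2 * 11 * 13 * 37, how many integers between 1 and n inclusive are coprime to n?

φ(5^2) = 5^2 − 5^1 = 25 − 5 = 20.
φ(11) = 11 − 1 = 10.
φ(13) = 13 − 1 = 12.
φ(37) = 37 − 1 = 36.
Multiply: 20 · 10 · 12 · 36 = 86400.

86400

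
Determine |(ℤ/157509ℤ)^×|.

Prime factorization: 157509 = 3^2 · 11 · 37 · 43.
φ(157509) = 157509 · (1 − 1/3) · (1 − 1/11) · (1 − 1/37) · (1 − 1/43)
       = 157509 · 30240/52503 = 90720.

90720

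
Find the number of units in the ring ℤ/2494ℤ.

Prime factorization: 2494 = 2 × 29 × 43.
φ(2494) = 2494 · (1 − 1/2) · (1 − 1/29) · (1 − 1/43)
       = 2494 · 1176/2494 = 1176.

1176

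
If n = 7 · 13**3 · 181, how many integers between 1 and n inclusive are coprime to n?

2190240

φ(7) = 7 − 1 = 6.
φ(13^3) = 13^2·(13−1) = 169·12 = 2028.
φ(181) = 181 − 1 = 180.
φ(2783599) = 6 × 2028 × 180 = 2190240.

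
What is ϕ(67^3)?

φ(67^3) = 67^3 − 67^2 = 300763 − 4489 = 296274.

296274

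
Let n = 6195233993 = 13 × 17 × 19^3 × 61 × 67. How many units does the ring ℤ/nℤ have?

φ(13) = 13 − 1 = 12.
φ(17) = 17 − 1 = 16.
φ(19^3) = 19^3 − 19^2 = 6859 − 361 = 6498.
φ(61) = 61 − 1 = 60.
φ(67) = 67 − 1 = 66.
φ(6195233993) = 12 × 16 × 6498 × 60 × 66 = 4940559360.

4940559360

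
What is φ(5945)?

Factor 5945: 5945 = 5 * 29 * 41.
φ(5945) = 5945 · (1 − 1/5) · (1 − 1/29) · (1 − 1/41)
       = 5945 · 4480/5945 = 4480.

4480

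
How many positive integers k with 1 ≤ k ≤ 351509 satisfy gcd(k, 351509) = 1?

351509 = 17 * 23 * 29 * 31.
φ(17) = 17 − 1 = 16.
φ(23) = 23 − 1 = 22.
φ(29) = 29 − 1 = 28.
φ(31) = 31 − 1 = 30.
Since φ is multiplicative, φ(351509) = 16 · 22 · 28 · 30 = 295680.

295680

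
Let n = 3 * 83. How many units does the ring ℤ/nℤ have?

164

φ(249) = 249 · (1 − 1/3) · (1 − 1/83)
       = 249 · 164/249 = 164.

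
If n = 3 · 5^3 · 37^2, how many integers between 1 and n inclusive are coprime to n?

φ(513375) = 513375 · (1 − 1/3) · (1 − 1/5) · (1 − 1/37)
       = 513375 · 288/555 = 266400.

266400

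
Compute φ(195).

Prime factorization: 195 = 3 · 5 · 13.
φ(195) = 195 · (1 − 1/3) · (1 − 1/5) · (1 − 1/13)
       = 195 · 96/195 = 96.

96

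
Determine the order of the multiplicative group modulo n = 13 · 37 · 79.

φ(13) = 13 − 1 = 12.
φ(37) = 37 − 1 = 36.
φ(79) = 79 − 1 = 78.
Multiply: 12 · 36 · 78 = 33696.

33696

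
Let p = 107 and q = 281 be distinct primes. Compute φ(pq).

φ(107) = 107 − 1 = 106.
φ(281) = 281 − 1 = 280.
φ(30067) = 106 × 280 = 29680.

29680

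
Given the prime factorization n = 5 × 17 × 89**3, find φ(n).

φ(59922365) = 59922365 · (1 − 1/5) · (1 − 1/17) · (1 − 1/89)
       = 59922365 · 5632/7565 = 44611072.

44611072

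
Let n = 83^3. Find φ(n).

φ(571787) = 571787 · (1 − 1/83)
       = 571787 · 82/83 = 564898.

564898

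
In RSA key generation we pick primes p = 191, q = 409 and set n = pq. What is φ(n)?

77520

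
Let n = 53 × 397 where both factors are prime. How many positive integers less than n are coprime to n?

φ(pq) = (p−1)(q−1) = 52 · 396 = 20592.

20592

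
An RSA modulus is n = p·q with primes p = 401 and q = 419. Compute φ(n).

φ(168019) = 168019 · (1 − 1/401) · (1 − 1/419)
       = 168019 · 167200/168019 = 167200.

167200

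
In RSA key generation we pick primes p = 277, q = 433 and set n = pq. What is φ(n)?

φ(277) = 277 − 1 = 276.
φ(433) = 433 − 1 = 432.
φ(119941) = 276 × 432 = 119232.

119232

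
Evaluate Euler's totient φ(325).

First factor: 325 = 5^2 · 13.
φ(5^2) = 5^2 − 5^1 = 25 − 5 = 20.
φ(13) = 13 − 1 = 12.
Since φ is multiplicative, φ(325) = 20 · 12 = 240.

240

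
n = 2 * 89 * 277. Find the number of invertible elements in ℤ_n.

24288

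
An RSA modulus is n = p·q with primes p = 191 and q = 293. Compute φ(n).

55480

φ(55963) = 55963 · (1 − 1/191) · (1 − 1/293)
       = 55963 · 55480/55963 = 55480.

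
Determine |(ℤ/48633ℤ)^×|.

28224

Prime factorization: 48633 = 3 · 13 · 29 · 43.
φ(3) = 3 − 1 = 2.
φ(13) = 13 − 1 = 12.
φ(29) = 29 − 1 = 28.
φ(43) = 43 − 1 = 42.
Since φ is multiplicative, φ(48633) = 2 · 12 · 28 · 42 = 28224.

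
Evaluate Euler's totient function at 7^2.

42

φ(49) = 49 · (1 − 1/7)
       = 49 · 6/7 = 42.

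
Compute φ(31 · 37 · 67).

φ(31) = 31 − 1 = 30.
φ(37) = 37 − 1 = 36.
φ(67) = 67 − 1 = 66.
φ(76849) = 30 × 36 × 66 = 71280.

71280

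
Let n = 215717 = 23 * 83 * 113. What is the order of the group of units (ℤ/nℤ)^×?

202048

φ(23) = 23 − 1 = 22.
φ(83) = 83 − 1 = 82.
φ(113) = 113 − 1 = 112.
φ(215717) = 22 × 82 × 112 = 202048.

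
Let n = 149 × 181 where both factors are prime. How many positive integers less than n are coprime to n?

φ(n) = (p − 1)(q − 1) = (149−1)(181−1) = 148·180 = 26640.

26640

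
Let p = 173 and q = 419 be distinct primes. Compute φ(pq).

For distinct primes, φ(pq) = (p−1)(q−1) = 172 × 418 = 71896.

71896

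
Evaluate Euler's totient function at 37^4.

φ(37^4) = 37^3·(37−1) = 50653·36 = 1823508.

1823508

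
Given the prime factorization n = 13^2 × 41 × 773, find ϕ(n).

4817280

φ(5356117) = 5356117 · (1 − 1/13) · (1 − 1/41) · (1 − 1/773)
       = 5356117 · 370560/412009 = 4817280.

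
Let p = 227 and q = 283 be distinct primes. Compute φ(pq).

63732

φ(227) = 227 − 1 = 226.
φ(283) = 283 − 1 = 282.
φ(64241) = 226 × 282 = 63732.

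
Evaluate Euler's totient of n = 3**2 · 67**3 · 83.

145766808

φ(224669961) = 224669961 · (1 − 1/3) · (1 − 1/67) · (1 − 1/83)
       = 224669961 · 10824/16683 = 145766808.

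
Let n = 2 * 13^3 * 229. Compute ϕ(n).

462384

φ(2) = 2 − 1 = 1.
φ(13^3) = 13^3 − 13^2 = 2197 − 169 = 2028.
φ(229) = 229 − 1 = 228.
φ(1006226) = 1 × 2028 × 228 = 462384.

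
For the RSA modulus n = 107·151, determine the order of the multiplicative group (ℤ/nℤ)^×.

φ(16157) = 16157 · (1 − 1/107) · (1 − 1/151)
       = 16157 · 15900/16157 = 15900.

15900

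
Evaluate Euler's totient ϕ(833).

833 = 7**2 * 17.
φ(7^2) = 7^1·(7−1) = 7·6 = 42.
φ(17) = 17 − 1 = 16.
φ(833) = 42 × 16 = 672.

672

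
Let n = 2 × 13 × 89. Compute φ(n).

φ(2314) = 2314 · (1 − 1/2) · (1 − 1/13) · (1 − 1/89)
       = 2314 · 1056/2314 = 1056.

1056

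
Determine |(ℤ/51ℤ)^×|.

32

51 = 3 · 17.
φ(3) = 3 − 1 = 2.
φ(17) = 17 − 1 = 16.
Multiply: 2 · 16 = 32.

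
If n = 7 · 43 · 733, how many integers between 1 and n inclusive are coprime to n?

184464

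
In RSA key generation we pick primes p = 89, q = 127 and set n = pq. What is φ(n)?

For distinct primes, φ(pq) = (p−1)(q−1) = 88 × 126 = 11088.

11088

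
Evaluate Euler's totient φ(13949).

12096

Factor 13949: 13949 = 13 · 29 · 37.
φ(13949) = 13949 · (1 − 1/13) · (1 − 1/29) · (1 − 1/37)
       = 13949 · 12096/13949 = 12096.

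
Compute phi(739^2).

545382

φ(739^2) = 739^1·(739−1) = 739·738 = 545382.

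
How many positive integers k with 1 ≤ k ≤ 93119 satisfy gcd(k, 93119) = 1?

Prime factorization: 93119 = 13^2 × 19 × 29.
φ(13^2) = 13^1·(13−1) = 13·12 = 156.
φ(19) = 19 − 1 = 18.
φ(29) = 29 − 1 = 28.
φ(93119) = 156 × 18 × 28 = 78624.

78624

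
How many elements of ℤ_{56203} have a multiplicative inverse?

First factor: 56203 = 7^2 · 31 · 37.
φ(7^2) = 7^2 − 7^1 = 49 − 7 = 42.
φ(31) = 31 − 1 = 30.
φ(37) = 37 − 1 = 36.
Multiply: 42 · 30 · 36 = 45360.

45360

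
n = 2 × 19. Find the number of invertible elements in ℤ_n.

18

φ(2) = 2 − 1 = 1.
φ(19) = 19 − 1 = 18.
φ(38) = 1 × 18 = 18.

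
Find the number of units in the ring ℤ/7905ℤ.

3840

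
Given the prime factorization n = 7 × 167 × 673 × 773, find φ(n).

516708864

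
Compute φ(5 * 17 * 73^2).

φ(5) = 5 − 1 = 4.
φ(17) = 17 − 1 = 16.
φ(73^2) = 73^1·(73−1) = 73·72 = 5256.
φ(452965) = 4 × 16 × 5256 = 336384.

336384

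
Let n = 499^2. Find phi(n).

248502

φ(249001) = 249001 · (1 − 1/499)
       = 249001 · 498/499 = 248502.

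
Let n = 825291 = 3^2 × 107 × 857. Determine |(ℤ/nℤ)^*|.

544416

φ(825291) = 825291 · (1 − 1/3) · (1 − 1/107) · (1 − 1/857)
       = 825291 · 181472/275097 = 544416.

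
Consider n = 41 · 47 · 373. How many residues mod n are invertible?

684480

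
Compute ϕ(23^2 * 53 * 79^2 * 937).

φ(163955245229) = 163955245229 · (1 − 1/23) · (1 − 1/53) · (1 − 1/79) · (1 − 1/937)
       = 163955245229 · 83521152/90234037 = 151757933184.

151757933184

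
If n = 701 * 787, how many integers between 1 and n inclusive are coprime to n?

550200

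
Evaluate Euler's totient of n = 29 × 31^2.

φ(27869) = 27869 · (1 − 1/29) · (1 − 1/31)
       = 27869 · 840/899 = 26040.

26040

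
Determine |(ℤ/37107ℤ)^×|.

19440

Prime factorization: 37107 = 3**2 × 7 × 19 × 31.
φ(37107) = 37107 · (1 − 1/3) · (1 − 1/7) · (1 − 1/19) · (1 − 1/31)
       = 37107 · 6480/12369 = 19440.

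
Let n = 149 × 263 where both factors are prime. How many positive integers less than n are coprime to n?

φ(pq) = (p−1)(q−1) = 148 · 262 = 38776.

38776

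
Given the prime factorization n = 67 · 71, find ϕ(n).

4620

φ(4757) = 4757 · (1 − 1/67) · (1 − 1/71)
       = 4757 · 4620/4757 = 4620.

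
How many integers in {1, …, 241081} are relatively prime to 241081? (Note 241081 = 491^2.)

φ(241081) = 241081 · (1 − 1/491)
       = 241081 · 490/491 = 240590.

240590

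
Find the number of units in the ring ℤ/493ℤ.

Factor 493: 493 = 17 · 29.
φ(17) = 17 − 1 = 16.
φ(29) = 29 − 1 = 28.
φ(493) = 16 × 28 = 448.

448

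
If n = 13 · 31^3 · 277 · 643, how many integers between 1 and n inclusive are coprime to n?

φ(13) = 13 − 1 = 12.
φ(31^3) = 31^2·(31−1) = 961·30 = 28830.
φ(277) = 277 − 1 = 276.
φ(643) = 643 − 1 = 642.
Since φ is multiplicative, φ(68979362413) = 12 · 28830 · 276 · 642 = 61301344320.

61301344320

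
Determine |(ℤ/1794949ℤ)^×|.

1533168

Factor 1794949: 1794949 = 13^3 · 19 · 43.
φ(1794949) = 1794949 · (1 − 1/13) · (1 − 1/19) · (1 − 1/43)
       = 1794949 · 9072/10621 = 1533168.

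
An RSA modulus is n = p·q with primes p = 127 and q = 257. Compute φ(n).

32256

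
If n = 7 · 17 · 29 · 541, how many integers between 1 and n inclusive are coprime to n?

φ(7) = 7 − 1 = 6.
φ(17) = 17 − 1 = 16.
φ(29) = 29 − 1 = 28.
φ(541) = 541 − 1 = 540.
Multiply: 6 · 16 · 28 · 540 = 1451520.

1451520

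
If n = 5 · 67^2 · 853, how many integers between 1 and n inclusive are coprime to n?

15070176

φ(19145585) = 19145585 · (1 − 1/5) · (1 − 1/67) · (1 − 1/853)
       = 19145585 · 224928/285755 = 15070176.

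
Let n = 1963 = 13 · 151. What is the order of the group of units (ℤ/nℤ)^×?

1800

φ(1963) = 1963 · (1 − 1/13) · (1 − 1/151)
       = 1963 · 1800/1963 = 1800.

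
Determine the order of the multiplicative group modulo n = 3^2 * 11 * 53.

3120

φ(5247) = 5247 · (1 − 1/3) · (1 − 1/11) · (1 − 1/53)
       = 5247 · 1040/1749 = 3120.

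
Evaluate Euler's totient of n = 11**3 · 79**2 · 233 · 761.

φ(1472898486323) = 1472898486323 · (1 − 1/11) · (1 − 1/79) · (1 − 1/233) · (1 − 1/761)
       = 1472898486323 · 137529600/154084997 = 1314645446400.

1314645446400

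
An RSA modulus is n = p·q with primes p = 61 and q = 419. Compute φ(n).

φ(n) = (p − 1)(q − 1) = (61−1)(419−1) = 60·418 = 25080.

25080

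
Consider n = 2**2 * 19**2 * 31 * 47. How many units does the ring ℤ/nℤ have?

943920

φ(2103908) = 2103908 · (1 − 1/2) · (1 − 1/19) · (1 − 1/31) · (1 − 1/47)
       = 2103908 · 24840/55366 = 943920.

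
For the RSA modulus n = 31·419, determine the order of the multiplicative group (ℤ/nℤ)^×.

12540

φ(12989) = 12989 · (1 − 1/31) · (1 − 1/419)
       = 12989 · 12540/12989 = 12540.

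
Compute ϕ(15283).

Prime factorization: 15283 = 17 × 29 × 31.
φ(15283) = 15283 · (1 − 1/17) · (1 − 1/29) · (1 − 1/31)
       = 15283 · 13440/15283 = 13440.

13440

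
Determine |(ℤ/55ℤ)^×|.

40

Prime factorization: 55 = 5 · 11.
φ(55) = 55 · (1 − 1/5) · (1 − 1/11)
       = 55 · 40/55 = 40.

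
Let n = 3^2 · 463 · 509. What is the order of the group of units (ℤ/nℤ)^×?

1408176

φ(3^2) = 3^2 − 3^1 = 9 − 3 = 6.
φ(463) = 463 − 1 = 462.
φ(509) = 509 − 1 = 508.
Multiply: 6 · 462 · 508 = 1408176.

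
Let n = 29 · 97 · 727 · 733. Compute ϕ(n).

φ(29) = 29 − 1 = 28.
φ(97) = 97 − 1 = 96.
φ(727) = 727 − 1 = 726.
φ(733) = 733 − 1 = 732.
φ(1499022383) = 28 × 96 × 726 × 732 = 1428489216.

1428489216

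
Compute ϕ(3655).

3655 = 5 · 17 · 43.
φ(3655) = 3655 · (1 − 1/5) · (1 − 1/17) · (1 − 1/43)
       = 3655 · 2688/3655 = 2688.

2688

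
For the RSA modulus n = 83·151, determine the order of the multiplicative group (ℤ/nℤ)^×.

φ(pq) = (p−1)(q−1) = 82 · 150 = 12300.

12300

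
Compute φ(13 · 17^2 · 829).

2702592

φ(3114553) = 3114553 · (1 − 1/13) · (1 − 1/17) · (1 − 1/829)
       = 3114553 · 158976/183209 = 2702592.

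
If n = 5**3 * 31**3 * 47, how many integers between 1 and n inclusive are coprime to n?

132618000

φ(175022125) = 175022125 · (1 − 1/5) · (1 − 1/31) · (1 − 1/47)
       = 175022125 · 5520/7285 = 132618000.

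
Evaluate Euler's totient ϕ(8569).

Factor 8569: 8569 = 11 · 19 · 41.
φ(11) = 11 − 1 = 10.
φ(19) = 19 − 1 = 18.
φ(41) = 41 − 1 = 40.
Multiply: 10 · 18 · 40 = 7200.

7200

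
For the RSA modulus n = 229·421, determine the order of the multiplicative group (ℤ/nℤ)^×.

95760

φ(pq) = (p−1)(q−1) = 228 · 420 = 95760.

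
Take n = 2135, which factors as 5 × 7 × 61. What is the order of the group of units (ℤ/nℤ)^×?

φ(5) = 5 − 1 = 4.
φ(7) = 7 − 1 = 6.
φ(61) = 61 − 1 = 60.
Multiply: 4 · 6 · 60 = 1440.

1440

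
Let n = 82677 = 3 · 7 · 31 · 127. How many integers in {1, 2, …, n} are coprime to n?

45360

φ(82677) = 82677 · (1 − 1/3) · (1 − 1/7) · (1 − 1/31) · (1 − 1/127)
       = 82677 · 45360/82677 = 45360.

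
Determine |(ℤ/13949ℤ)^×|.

12096

13949 = 13 × 29 × 37.
φ(13) = 13 − 1 = 12.
φ(29) = 29 − 1 = 28.
φ(37) = 37 − 1 = 36.
Since φ is multiplicative, φ(13949) = 12 · 28 · 36 = 12096.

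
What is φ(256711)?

196560

Factor 256711: 256711 = 7**2 · 13**2 · 31.
φ(256711) = 256711 · (1 − 1/7) · (1 − 1/13) · (1 − 1/31)
       = 256711 · 2160/2821 = 196560.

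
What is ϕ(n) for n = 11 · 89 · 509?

φ(498311) = 498311 · (1 − 1/11) · (1 − 1/89) · (1 − 1/509)
       = 498311 · 447040/498311 = 447040.

447040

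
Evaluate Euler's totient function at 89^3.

φ(704969) = 704969 · (1 − 1/89)
       = 704969 · 88/89 = 697048.

697048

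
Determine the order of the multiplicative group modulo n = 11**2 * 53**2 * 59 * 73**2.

92417719680

φ(11^2) = 11^1·(11−1) = 11·10 = 110.
φ(53^2) = 53^2 − 53^1 = 2809 − 53 = 2756.
φ(59) = 59 − 1 = 58.
φ(73^2) = 73^1·(73−1) = 73·72 = 5256.
Since φ is multiplicative, φ(106864840379) = 110 · 2756 · 58 · 5256 = 92417719680.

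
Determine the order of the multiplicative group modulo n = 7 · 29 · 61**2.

614880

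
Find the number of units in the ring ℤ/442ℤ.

First factor: 442 = 2 · 13 · 17.
φ(2) = 2 − 1 = 1.
φ(13) = 13 − 1 = 12.
φ(17) = 17 − 1 = 16.
Since φ is multiplicative, φ(442) = 1 · 12 · 16 = 192.

192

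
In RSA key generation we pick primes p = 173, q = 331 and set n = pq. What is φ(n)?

56760

φ(173) = 173 − 1 = 172.
φ(331) = 331 − 1 = 330.
φ(57263) = 172 × 330 = 56760.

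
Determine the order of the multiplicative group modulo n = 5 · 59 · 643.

φ(189685) = 189685 · (1 − 1/5) · (1 − 1/59) · (1 − 1/643)
       = 189685 · 148944/189685 = 148944.

148944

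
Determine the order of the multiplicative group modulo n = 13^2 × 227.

35256

φ(38363) = 38363 · (1 − 1/13) · (1 − 1/227)
       = 38363 · 2712/2951 = 35256.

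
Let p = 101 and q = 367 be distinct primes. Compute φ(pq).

φ(n) = (p − 1)(q − 1) = (101−1)(367−1) = 100·366 = 36600.

36600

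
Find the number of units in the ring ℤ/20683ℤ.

18144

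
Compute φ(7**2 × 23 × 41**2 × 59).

87890880

φ(111774733) = 111774733 · (1 − 1/7) · (1 − 1/23) · (1 − 1/41) · (1 − 1/59)
       = 111774733 · 306240/389459 = 87890880.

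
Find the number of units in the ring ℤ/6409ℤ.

6409 = 13 · 17 · 29.
φ(13) = 13 − 1 = 12.
φ(17) = 17 − 1 = 16.
φ(29) = 29 − 1 = 28.
Multiply: 12 · 16 · 28 = 5376.

5376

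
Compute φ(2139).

1320

Factor 2139: 2139 = 3 * 23 * 31.
φ(2139) = 2139 · (1 − 1/3) · (1 − 1/23) · (1 − 1/31)
       = 2139 · 1320/2139 = 1320.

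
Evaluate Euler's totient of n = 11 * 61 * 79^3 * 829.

241841246400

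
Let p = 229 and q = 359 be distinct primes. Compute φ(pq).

81624

φ(n) = (p − 1)(q − 1) = (229−1)(359−1) = 228·358 = 81624.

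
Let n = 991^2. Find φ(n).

φ(991^2) = 991^2 − 991^1 = 982081 − 991 = 981090.

981090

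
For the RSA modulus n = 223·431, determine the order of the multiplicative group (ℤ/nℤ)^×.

95460

φ(223) = 223 − 1 = 222.
φ(431) = 431 − 1 = 430.
φ(96113) = 222 × 430 = 95460.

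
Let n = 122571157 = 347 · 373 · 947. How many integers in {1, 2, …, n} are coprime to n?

φ(122571157) = 122571157 · (1 − 1/347) · (1 − 1/373) · (1 − 1/947)
       = 122571157 · 121761552/122571157 = 121761552.

121761552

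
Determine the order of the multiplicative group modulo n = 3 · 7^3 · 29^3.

φ(25096281) = 25096281 · (1 − 1/3) · (1 − 1/7) · (1 − 1/29)
       = 25096281 · 336/609 = 13846224.

13846224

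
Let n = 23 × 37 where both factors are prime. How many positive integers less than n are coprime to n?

792

φ(23) = 23 − 1 = 22.
φ(37) = 37 − 1 = 36.
Since φ is multiplicative, φ(851) = 22 · 36 = 792.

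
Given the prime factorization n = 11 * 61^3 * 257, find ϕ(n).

φ(641675287) = 641675287 · (1 − 1/11) · (1 − 1/61) · (1 − 1/257)
       = 641675287 · 153600/172447 = 571545600.

571545600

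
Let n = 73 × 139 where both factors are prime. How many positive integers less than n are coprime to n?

For distinct primes, φ(pq) = (p−1)(q−1) = 72 × 138 = 9936.

9936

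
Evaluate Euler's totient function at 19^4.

φ(19^4) = 19^4 − 19^3 = 130321 − 6859 = 123462.

123462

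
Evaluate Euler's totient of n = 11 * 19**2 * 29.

95760

φ(11) = 11 − 1 = 10.
φ(19^2) = 19^1·(19−1) = 19·18 = 342.
φ(29) = 29 − 1 = 28.
Since φ is multiplicative, φ(115159) = 10 · 342 · 28 = 95760.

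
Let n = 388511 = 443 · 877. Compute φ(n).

φ(388511) = 388511 · (1 − 1/443) · (1 − 1/877)
       = 388511 · 387192/388511 = 387192.

387192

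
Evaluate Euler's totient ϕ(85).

85 = 5 * 17.
φ(85) = 85 · (1 − 1/5) · (1 − 1/17)
       = 85 · 64/85 = 64.

64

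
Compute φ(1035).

528

Factor 1035: 1035 = 3^2 * 5 * 23.
φ(1035) = 1035 · (1 − 1/3) · (1 − 1/5) · (1 − 1/23)
       = 1035 · 176/345 = 528.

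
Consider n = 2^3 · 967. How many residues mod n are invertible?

φ(2^3) = 2^3 − 2^2 = 8 − 4 = 4.
φ(967) = 967 − 1 = 966.
φ(7736) = 4 × 966 = 3864.

3864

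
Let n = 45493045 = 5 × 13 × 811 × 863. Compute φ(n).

33514560

φ(5) = 5 − 1 = 4.
φ(13) = 13 − 1 = 12.
φ(811) = 811 − 1 = 810.
φ(863) = 863 − 1 = 862.
Multiply: 4 · 12 · 810 · 862 = 33514560.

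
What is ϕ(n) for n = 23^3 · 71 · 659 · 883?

472792818960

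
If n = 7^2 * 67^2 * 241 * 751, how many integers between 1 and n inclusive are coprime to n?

33430320000

φ(7^2) = 7^2 − 7^1 = 49 − 7 = 42.
φ(67^2) = 67^2 − 67^1 = 4489 − 67 = 4422.
φ(241) = 241 − 1 = 240.
φ(751) = 751 − 1 = 750.
Multiply: 42 · 4422 · 240 · 750 = 33430320000.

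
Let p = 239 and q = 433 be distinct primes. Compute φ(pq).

102816

φ(n) = (p − 1)(q − 1) = (239−1)(433−1) = 238·432 = 102816.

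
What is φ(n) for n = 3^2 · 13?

72

φ(117) = 117 · (1 − 1/3) · (1 − 1/13)
       = 117 · 24/39 = 72.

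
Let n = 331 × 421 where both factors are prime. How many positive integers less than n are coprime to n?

φ(331) = 331 − 1 = 330.
φ(421) = 421 − 1 = 420.
φ(139351) = 330 × 420 = 138600.

138600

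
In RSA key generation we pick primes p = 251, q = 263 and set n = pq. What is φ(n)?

For distinct primes, φ(pq) = (p−1)(q−1) = 250 × 262 = 65500.

65500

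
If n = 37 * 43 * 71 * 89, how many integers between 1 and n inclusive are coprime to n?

φ(10053529) = 10053529 · (1 − 1/37) · (1 − 1/43) · (1 − 1/71) · (1 − 1/89)
       = 10053529 · 9313920/10053529 = 9313920.

9313920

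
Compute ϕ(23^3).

φ(23^3) = 23^2·(23−1) = 529·22 = 11638.

11638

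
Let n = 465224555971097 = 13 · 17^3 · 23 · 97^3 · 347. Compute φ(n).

381515821277184

φ(13) = 13 − 1 = 12.
φ(17^3) = 17^2·(17−1) = 289·16 = 4624.
φ(23) = 23 − 1 = 22.
φ(97^3) = 97^3 − 97^2 = 912673 − 9409 = 903264.
φ(347) = 347 − 1 = 346.
Since φ is multiplicative, φ(465224555971097) = 12 · 4624 · 22 · 903264 · 346 = 381515821277184.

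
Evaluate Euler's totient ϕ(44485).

28800

First factor: 44485 = 5 × 7 × 31 × 41.
φ(5) = 5 − 1 = 4.
φ(7) = 7 − 1 = 6.
φ(31) = 31 − 1 = 30.
φ(41) = 41 − 1 = 40.
Since φ is multiplicative, φ(44485) = 4 · 6 · 30 · 40 = 28800.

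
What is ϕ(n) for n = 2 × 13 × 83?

984

φ(2158) = 2158 · (1 − 1/2) · (1 − 1/13) · (1 − 1/83)
       = 2158 · 984/2158 = 984.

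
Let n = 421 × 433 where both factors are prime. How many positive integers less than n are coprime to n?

φ(182293) = 182293 · (1 − 1/421) · (1 − 1/433)
       = 182293 · 181440/182293 = 181440.

181440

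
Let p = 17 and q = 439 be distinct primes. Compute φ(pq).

7008

φ(n) = (p − 1)(q − 1) = (17−1)(439−1) = 16·438 = 7008.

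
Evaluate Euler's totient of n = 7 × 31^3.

172980

φ(7) = 7 − 1 = 6.
φ(31^3) = 31^3 − 31^2 = 29791 − 961 = 28830.
Multiply: 6 · 28830 = 172980.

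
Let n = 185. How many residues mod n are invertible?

144

First factor: 185 = 5 × 37.
φ(5) = 5 − 1 = 4.
φ(37) = 37 − 1 = 36.
Multiply: 4 · 36 = 144.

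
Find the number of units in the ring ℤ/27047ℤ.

24192

Prime factorization: 27047 = 17 * 37 * 43.
φ(27047) = 27047 · (1 − 1/17) · (1 − 1/37) · (1 − 1/43)
       = 27047 · 24192/27047 = 24192.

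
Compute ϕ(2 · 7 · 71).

420

φ(994) = 994 · (1 − 1/2) · (1 − 1/7) · (1 − 1/71)
       = 994 · 420/994 = 420.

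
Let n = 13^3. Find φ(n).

φ(13^3) = 13^2·(13−1) = 169·12 = 2028.

2028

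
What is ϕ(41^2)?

φ(41^2) = 41^1·(41−1) = 41·40 = 1640.

1640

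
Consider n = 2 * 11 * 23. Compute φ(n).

220

φ(2) = 2 − 1 = 1.
φ(11) = 11 − 1 = 10.
φ(23) = 23 − 1 = 22.
Since φ is multiplicative, φ(506) = 1 · 10 · 22 = 220.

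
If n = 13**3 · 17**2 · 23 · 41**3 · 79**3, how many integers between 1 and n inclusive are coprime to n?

397224498633431040

φ(13^3) = 13^3 − 13^2 = 2197 − 169 = 2028.
φ(17^2) = 17^2 − 17^1 = 289 − 17 = 272.
φ(23) = 23 − 1 = 22.
φ(41^3) = 41^2·(41−1) = 1681·40 = 67240.
φ(79^3) = 79^2·(79−1) = 6241·78 = 486798.
Since φ is multiplicative, φ(496236356800238821) = 2028 · 272 · 22 · 67240 · 486798 = 397224498633431040.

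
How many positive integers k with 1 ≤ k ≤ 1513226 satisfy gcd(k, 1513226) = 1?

Factor 1513226: 1513226 = 2 × 11^2 × 13^2 × 37.
φ(1513226) = 1513226 · (1 − 1/2) · (1 − 1/11) · (1 − 1/13) · (1 − 1/37)
       = 1513226 · 4320/10582 = 617760.

617760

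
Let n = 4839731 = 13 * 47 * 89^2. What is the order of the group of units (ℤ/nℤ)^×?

φ(4839731) = 4839731 · (1 − 1/13) · (1 − 1/47) · (1 − 1/89)
       = 4839731 · 48576/54379 = 4323264.

4323264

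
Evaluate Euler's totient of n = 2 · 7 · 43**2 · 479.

φ(2) = 2 − 1 = 1.
φ(7) = 7 − 1 = 6.
φ(43^2) = 43^1·(43−1) = 43·42 = 1806.
φ(479) = 479 − 1 = 478.
Multiply: 1 · 6 · 1806 · 478 = 5179608.

5179608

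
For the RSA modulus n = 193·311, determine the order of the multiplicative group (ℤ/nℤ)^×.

59520

For distinct primes, φ(pq) = (p−1)(q−1) = 192 × 310 = 59520.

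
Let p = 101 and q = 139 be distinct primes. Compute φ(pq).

13800

φ(14039) = 14039 · (1 − 1/101) · (1 − 1/139)
       = 14039 · 13800/14039 = 13800.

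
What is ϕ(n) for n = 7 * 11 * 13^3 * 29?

φ(7) = 7 − 1 = 6.
φ(11) = 11 − 1 = 10.
φ(13^3) = 13^3 − 13^2 = 2197 − 169 = 2028.
φ(29) = 29 − 1 = 28.
Multiply: 6 · 10 · 2028 · 28 = 3407040.

3407040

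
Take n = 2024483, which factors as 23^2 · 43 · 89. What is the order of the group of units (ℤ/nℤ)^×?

1870176

φ(2024483) = 2024483 · (1 − 1/23) · (1 − 1/43) · (1 − 1/89)
       = 2024483 · 81312/88021 = 1870176.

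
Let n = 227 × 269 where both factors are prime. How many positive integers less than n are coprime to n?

φ(n) = (p − 1)(q − 1) = (227−1)(269−1) = 226·268 = 60568.

60568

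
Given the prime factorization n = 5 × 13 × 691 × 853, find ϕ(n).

28218240

φ(5) = 5 − 1 = 4.
φ(13) = 13 − 1 = 12.
φ(691) = 691 − 1 = 690.
φ(853) = 853 − 1 = 852.
φ(38312495) = 4 × 12 × 690 × 852 = 28218240.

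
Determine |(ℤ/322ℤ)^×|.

322 = 2 × 7 × 23.
φ(322) = 322 · (1 − 1/2) · (1 − 1/7) · (1 − 1/23)
       = 322 · 132/322 = 132.

132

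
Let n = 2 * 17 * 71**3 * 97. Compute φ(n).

φ(1180390478) = 1180390478 · (1 − 1/2) · (1 − 1/17) · (1 − 1/71) · (1 − 1/97)
       = 1180390478 · 107520/234158 = 542008320.

542008320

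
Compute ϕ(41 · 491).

19600

φ(20131) = 20131 · (1 − 1/41) · (1 − 1/491)
       = 20131 · 19600/20131 = 19600.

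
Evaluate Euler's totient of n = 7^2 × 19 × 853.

644112

φ(7^2) = 7^1·(7−1) = 7·6 = 42.
φ(19) = 19 − 1 = 18.
φ(853) = 853 − 1 = 852.
Multiply: 42 · 18 · 852 = 644112.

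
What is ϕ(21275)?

15840

First factor: 21275 = 5**2 * 23 * 37.
φ(21275) = 21275 · (1 − 1/5) · (1 − 1/23) · (1 − 1/37)
       = 21275 · 3168/4255 = 15840.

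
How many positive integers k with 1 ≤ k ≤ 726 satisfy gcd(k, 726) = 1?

220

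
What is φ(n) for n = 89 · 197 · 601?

10348800

φ(10537333) = 10537333 · (1 − 1/89) · (1 − 1/197) · (1 − 1/601)
       = 10537333 · 10348800/10537333 = 10348800.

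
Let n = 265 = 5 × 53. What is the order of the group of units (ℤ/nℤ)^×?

208

φ(5) = 5 − 1 = 4.
φ(53) = 53 − 1 = 52.
φ(265) = 4 × 52 = 208.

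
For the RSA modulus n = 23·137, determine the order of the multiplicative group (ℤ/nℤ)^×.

2992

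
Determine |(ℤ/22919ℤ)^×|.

22919 = 13 · 41 · 43.
φ(22919) = 22919 · (1 − 1/13) · (1 − 1/41) · (1 − 1/43)
       = 22919 · 20160/22919 = 20160.

20160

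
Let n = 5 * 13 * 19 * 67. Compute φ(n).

57024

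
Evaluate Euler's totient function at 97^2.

9312

φ(97^2) = 97^2 − 97^1 = 9409 − 97 = 9312.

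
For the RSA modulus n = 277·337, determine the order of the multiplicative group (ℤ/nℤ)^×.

92736

φ(277) = 277 − 1 = 276.
φ(337) = 337 − 1 = 336.
φ(93349) = 276 × 336 = 92736.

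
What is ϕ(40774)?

First factor: 40774 = 2 · 19 · 29 · 37.
φ(40774) = 40774 · (1 − 1/2) · (1 − 1/19) · (1 − 1/29) · (1 − 1/37)
       = 40774 · 18144/40774 = 18144.

18144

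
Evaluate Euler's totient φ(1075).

840

Prime factorization: 1075 = 5**2 · 43.
φ(1075) = 1075 · (1 − 1/5) · (1 − 1/43)
       = 1075 · 168/215 = 840.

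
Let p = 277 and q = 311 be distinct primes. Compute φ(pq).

For distinct primes, φ(pq) = (p−1)(q−1) = 276 × 310 = 85560.

85560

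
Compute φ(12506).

5616

Prime factorization: 12506 = 2 · 13^2 · 37.
φ(12506) = 12506 · (1 − 1/2) · (1 − 1/13) · (1 − 1/37)
       = 12506 · 432/962 = 5616.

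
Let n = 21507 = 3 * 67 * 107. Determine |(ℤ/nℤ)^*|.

13992

φ(21507) = 21507 · (1 − 1/3) · (1 − 1/67) · (1 − 1/107)
       = 21507 · 13992/21507 = 13992.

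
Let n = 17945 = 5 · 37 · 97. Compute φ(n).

13824

φ(17945) = 17945 · (1 − 1/5) · (1 − 1/37) · (1 − 1/97)
       = 17945 · 13824/17945 = 13824.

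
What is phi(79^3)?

486798

φ(79^3) = 79^3 − 79^2 = 493039 − 6241 = 486798.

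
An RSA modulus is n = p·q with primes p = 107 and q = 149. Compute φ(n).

φ(pq) = (p−1)(q−1) = 106 · 148 = 15688.

15688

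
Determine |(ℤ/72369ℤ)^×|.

40320

Prime factorization: 72369 = 3^2 · 11 · 17 · 43.
φ(3^2) = 3^2 − 3^1 = 9 − 3 = 6.
φ(11) = 11 − 1 = 10.
φ(17) = 17 − 1 = 16.
φ(43) = 43 − 1 = 42.
Since φ is multiplicative, φ(72369) = 6 · 10 · 16 · 42 = 40320.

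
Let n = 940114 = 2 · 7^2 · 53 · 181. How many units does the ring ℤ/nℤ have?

393120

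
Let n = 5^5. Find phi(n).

2500

φ(3125) = 3125 · (1 − 1/5)
       = 3125 · 4/5 = 2500.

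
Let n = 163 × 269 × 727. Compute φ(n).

φ(31876769) = 31876769 · (1 − 1/163) · (1 − 1/269) · (1 − 1/727)
       = 31876769 · 31520016/31876769 = 31520016.

31520016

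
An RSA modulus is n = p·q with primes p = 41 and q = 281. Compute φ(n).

φ(11521) = 11521 · (1 − 1/41) · (1 − 1/281)
       = 11521 · 11200/11521 = 11200.

11200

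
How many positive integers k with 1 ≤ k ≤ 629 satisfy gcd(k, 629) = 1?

576

Factor 629: 629 = 17 · 37.
φ(629) = 629 · (1 − 1/17) · (1 − 1/37)
       = 629 · 576/629 = 576.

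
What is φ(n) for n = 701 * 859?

600600

φ(602159) = 602159 · (1 − 1/701) · (1 − 1/859)
       = 602159 · 600600/602159 = 600600.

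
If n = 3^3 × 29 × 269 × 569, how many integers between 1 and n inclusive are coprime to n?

φ(3^3) = 3^2·(3−1) = 9·2 = 18.
φ(29) = 29 − 1 = 28.
φ(269) = 269 − 1 = 268.
φ(569) = 569 − 1 = 568.
φ(119846763) = 18 × 28 × 268 × 568 = 76720896.

76720896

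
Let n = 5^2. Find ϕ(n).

20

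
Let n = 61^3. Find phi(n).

φ(61^3) = 61^2·(61−1) = 3721·60 = 223260.

223260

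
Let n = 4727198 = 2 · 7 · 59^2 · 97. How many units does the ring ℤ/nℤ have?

φ(2) = 2 − 1 = 1.
φ(7) = 7 − 1 = 6.
φ(59^2) = 59^2 − 59^1 = 3481 − 59 = 3422.
φ(97) = 97 − 1 = 96.
Multiply: 1 · 6 · 3422 · 96 = 1971072.

1971072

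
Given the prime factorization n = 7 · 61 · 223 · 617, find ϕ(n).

49230720

φ(58751357) = 58751357 · (1 − 1/7) · (1 − 1/61) · (1 − 1/223) · (1 − 1/617)
       = 58751357 · 49230720/58751357 = 49230720.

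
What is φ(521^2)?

270920

φ(521^2) = 521^2 − 521^1 = 271441 − 521 = 270920.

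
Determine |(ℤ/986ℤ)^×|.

448

Factor 986: 986 = 2 · 17 · 29.
φ(986) = 986 · (1 − 1/2) · (1 − 1/17) · (1 − 1/29)
       = 986 · 448/986 = 448.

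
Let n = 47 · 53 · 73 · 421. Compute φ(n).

φ(76555903) = 76555903 · (1 − 1/47) · (1 − 1/53) · (1 − 1/73) · (1 − 1/421)
       = 76555903 · 72334080/76555903 = 72334080.

72334080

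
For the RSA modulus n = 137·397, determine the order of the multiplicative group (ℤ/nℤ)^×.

53856

For distinct primes, φ(pq) = (p−1)(q−1) = 136 × 396 = 53856.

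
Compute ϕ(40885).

Factor 40885: 40885 = 5 · 13 · 17 · 37.
φ(40885) = 40885 · (1 − 1/5) · (1 − 1/13) · (1 − 1/17) · (1 − 1/37)
       = 40885 · 27648/40885 = 27648.

27648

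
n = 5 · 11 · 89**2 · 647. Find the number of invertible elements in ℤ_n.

φ(5) = 5 − 1 = 4.
φ(11) = 11 − 1 = 10.
φ(89^2) = 89^1·(89−1) = 89·88 = 7832.
φ(647) = 647 − 1 = 646.
Multiply: 4 · 10 · 7832 · 646 = 202378880.

202378880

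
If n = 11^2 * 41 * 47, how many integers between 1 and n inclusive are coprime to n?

202400

φ(233167) = 233167 · (1 − 1/11) · (1 − 1/41) · (1 − 1/47)
       = 233167 · 18400/21197 = 202400.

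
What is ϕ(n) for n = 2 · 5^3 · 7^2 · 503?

2108400

φ(2) = 2 − 1 = 1.
φ(5^3) = 5^3 − 5^2 = 125 − 25 = 100.
φ(7^2) = 7^2 − 7^1 = 49 − 7 = 42.
φ(503) = 503 − 1 = 502.
Since φ is multiplicative, φ(6161750) = 1 · 100 · 42 · 502 = 2108400.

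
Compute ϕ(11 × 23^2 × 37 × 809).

φ(11) = 11 − 1 = 10.
φ(23^2) = 23^2 − 23^1 = 529 − 23 = 506.
φ(37) = 37 − 1 = 36.
φ(809) = 809 − 1 = 808.
Since φ is multiplicative, φ(174180127) = 10 · 506 · 36 · 808 = 147185280.

147185280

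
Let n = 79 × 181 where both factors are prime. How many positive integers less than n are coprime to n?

14040

φ(n) = (p − 1)(q − 1) = (79−1)(181−1) = 78·180 = 14040.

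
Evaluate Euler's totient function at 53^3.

146068

φ(148877) = 148877 · (1 − 1/53)
       = 148877 · 52/53 = 146068.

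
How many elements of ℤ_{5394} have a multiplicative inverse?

1680

First factor: 5394 = 2 * 3 * 29 * 31.
φ(5394) = 5394 · (1 − 1/2) · (1 − 1/3) · (1 − 1/29) · (1 − 1/31)
       = 5394 · 1680/5394 = 1680.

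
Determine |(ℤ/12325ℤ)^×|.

Prime factorization: 12325 = 5**2 · 17 · 29.
φ(5^2) = 5^1·(5−1) = 5·4 = 20.
φ(17) = 17 − 1 = 16.
φ(29) = 29 − 1 = 28.
Multiply: 20 · 16 · 28 = 8960.

8960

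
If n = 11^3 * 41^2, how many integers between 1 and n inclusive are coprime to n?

φ(2237411) = 2237411 · (1 − 1/11) · (1 − 1/41)
       = 2237411 · 400/451 = 1984400.

1984400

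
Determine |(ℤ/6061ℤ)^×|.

Factor 6061: 6061 = 11 × 19 × 29.
φ(11) = 11 − 1 = 10.
φ(19) = 19 − 1 = 18.
φ(29) = 29 − 1 = 28.
Since φ is multiplicative, φ(6061) = 10 · 18 · 28 = 5040.

5040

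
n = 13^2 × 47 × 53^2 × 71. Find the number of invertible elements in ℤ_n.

φ(1584143977) = 1584143977 · (1 − 1/13) · (1 − 1/47) · (1 − 1/53) · (1 − 1/71)
       = 1584143977 · 2009280/2299193 = 1384393920.

1384393920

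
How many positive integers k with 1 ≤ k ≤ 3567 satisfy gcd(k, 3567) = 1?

2240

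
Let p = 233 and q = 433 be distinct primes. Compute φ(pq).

φ(pq) = (p−1)(q−1) = 232 · 432 = 100224.

100224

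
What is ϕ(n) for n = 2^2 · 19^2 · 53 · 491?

17428320

φ(2^2) = 2^1·(2−1) = 2·1 = 2.
φ(19^2) = 19^1·(19−1) = 19·18 = 342.
φ(53) = 53 − 1 = 52.
φ(491) = 491 − 1 = 490.
Multiply: 2 · 342 · 52 · 490 = 17428320.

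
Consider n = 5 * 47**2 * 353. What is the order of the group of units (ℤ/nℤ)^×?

φ(3898885) = 3898885 · (1 − 1/5) · (1 − 1/47) · (1 − 1/353)
       = 3898885 · 64768/82955 = 3044096.

3044096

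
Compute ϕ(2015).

Factor 2015: 2015 = 5 × 13 × 31.
φ(2015) = 2015 · (1 − 1/5) · (1 − 1/13) · (1 − 1/31)
       = 2015 · 1440/2015 = 1440.

1440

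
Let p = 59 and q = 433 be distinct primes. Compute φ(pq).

25056

φ(25547) = 25547 · (1 − 1/59) · (1 − 1/433)
       = 25547 · 25056/25547 = 25056.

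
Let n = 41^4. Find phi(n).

φ(2825761) = 2825761 · (1 − 1/41)
       = 2825761 · 40/41 = 2756840.

2756840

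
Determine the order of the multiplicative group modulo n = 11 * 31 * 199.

φ(11) = 11 − 1 = 10.
φ(31) = 31 − 1 = 30.
φ(199) = 199 − 1 = 198.
Since φ is multiplicative, φ(67859) = 10 · 30 · 198 = 59400.

59400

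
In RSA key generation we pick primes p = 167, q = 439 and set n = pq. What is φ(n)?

72708

φ(pq) = (p−1)(q−1) = 166 · 438 = 72708.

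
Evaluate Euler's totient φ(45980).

15840

Factor 45980: 45980 = 2**2 · 5 · 11**2 · 19.
φ(45980) = 45980 · (1 − 1/2) · (1 − 1/5) · (1 − 1/11) · (1 − 1/19)
       = 45980 · 720/2090 = 15840.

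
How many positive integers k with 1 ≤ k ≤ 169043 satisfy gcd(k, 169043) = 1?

129600

Factor 169043: 169043 = 7 × 19 × 31 × 41.
φ(169043) = 169043 · (1 − 1/7) · (1 − 1/19) · (1 − 1/31) · (1 − 1/41)
       = 169043 · 129600/169043 = 129600.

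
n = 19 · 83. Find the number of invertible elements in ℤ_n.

φ(19) = 19 − 1 = 18.
φ(83) = 83 − 1 = 82.
Since φ is multiplicative, φ(1577) = 18 · 82 = 1476.

1476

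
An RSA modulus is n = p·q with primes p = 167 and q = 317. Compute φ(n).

52456

For distinct primes, φ(pq) = (p−1)(q−1) = 166 × 316 = 52456.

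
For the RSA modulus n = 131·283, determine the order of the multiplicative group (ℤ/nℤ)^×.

36660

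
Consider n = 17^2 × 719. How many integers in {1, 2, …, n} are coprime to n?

φ(17^2) = 17^2 − 17^1 = 289 − 17 = 272.
φ(719) = 719 − 1 = 718.
Multiply: 272 · 718 = 195296.

195296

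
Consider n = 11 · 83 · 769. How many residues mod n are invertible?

629760

φ(11) = 11 − 1 = 10.
φ(83) = 83 − 1 = 82.
φ(769) = 769 − 1 = 768.
φ(702097) = 10 × 82 × 768 = 629760.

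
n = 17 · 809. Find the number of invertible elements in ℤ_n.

φ(17) = 17 − 1 = 16.
φ(809) = 809 − 1 = 808.
Multiply: 16 · 808 = 12928.

12928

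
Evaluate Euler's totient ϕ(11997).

Factor 11997: 11997 = 3**2 * 31 * 43.
φ(3^2) = 3^2 − 3^1 = 9 − 3 = 6.
φ(31) = 31 − 1 = 30.
φ(43) = 43 − 1 = 42.
φ(11997) = 6 × 30 × 42 = 7560.

7560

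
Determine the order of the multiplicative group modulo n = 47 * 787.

36156

φ(36989) = 36989 · (1 − 1/47) · (1 − 1/787)
       = 36989 · 36156/36989 = 36156.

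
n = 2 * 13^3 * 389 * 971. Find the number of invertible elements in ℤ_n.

763258080

φ(1659697286) = 1659697286 · (1 − 1/2) · (1 − 1/13) · (1 − 1/389) · (1 − 1/971)
       = 1659697286 · 4516320/9820694 = 763258080.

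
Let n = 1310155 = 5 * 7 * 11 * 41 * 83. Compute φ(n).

φ(1310155) = 1310155 · (1 − 1/5) · (1 − 1/7) · (1 − 1/11) · (1 − 1/41) · (1 − 1/83)
       = 1310155 · 787200/1310155 = 787200.

787200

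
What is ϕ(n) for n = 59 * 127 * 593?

4326336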